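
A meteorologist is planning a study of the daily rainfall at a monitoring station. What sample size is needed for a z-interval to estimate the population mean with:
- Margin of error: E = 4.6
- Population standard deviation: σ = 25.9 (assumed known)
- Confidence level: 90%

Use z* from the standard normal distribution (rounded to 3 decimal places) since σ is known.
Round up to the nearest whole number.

Using z* since population σ is known (z-interval formula).

For 90% confidence, z* = 1.645 (from standard normal table)

Sample size formula for z-interval: n = (z*σ/E)²

n = (1.645 × 25.9 / 4.6)²
  = (9.262065)²
  = 85.7859

Round up to the nearest whole number: n = 86

86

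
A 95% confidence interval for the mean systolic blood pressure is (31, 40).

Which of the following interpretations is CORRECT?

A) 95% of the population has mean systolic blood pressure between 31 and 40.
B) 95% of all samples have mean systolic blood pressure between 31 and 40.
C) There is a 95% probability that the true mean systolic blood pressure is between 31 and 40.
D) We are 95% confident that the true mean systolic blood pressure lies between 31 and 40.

A confidence interval represents our confidence in the procedure, not a probability statement about the parameter.

Key concept: If we repeated this sampling process many times and computed a 95% CI each time, about 95% of those intervals would contain the true population parameter.

For this specific interval (31, 40):
- Midpoint (point estimate): 35.5
- Margin of error: 4.5

The correct interpretation is the one stating confidence that the true parameter lies in the interval — option D.

D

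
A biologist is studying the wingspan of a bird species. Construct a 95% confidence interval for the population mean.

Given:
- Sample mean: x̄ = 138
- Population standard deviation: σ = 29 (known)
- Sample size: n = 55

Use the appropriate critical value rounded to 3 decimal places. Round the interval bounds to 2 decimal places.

The population standard deviation σ is known, so use a z-interval (standard normal critical value).

For 95% confidence, z* = 1.96 (from standard normal table)

Standard error: SE = σ/√n = 29/√55 = 3.910359

Margin of error: E = z* × SE = 1.96 × 3.910359 = 7.6643

Z-interval: x̄ ± E = 138 ± 7.6643 = (130.3357, 145.6643)

Rounded to 2 decimal places:

(130.34, 145.66)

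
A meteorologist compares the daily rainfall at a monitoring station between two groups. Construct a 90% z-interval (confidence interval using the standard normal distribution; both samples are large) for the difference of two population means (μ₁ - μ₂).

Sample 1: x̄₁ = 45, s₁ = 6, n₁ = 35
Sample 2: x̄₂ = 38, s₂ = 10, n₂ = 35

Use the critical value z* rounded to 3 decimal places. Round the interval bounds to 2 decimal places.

Both samples are large (n₁ = 35 ≥ 30, n₂ = 35 ≥ 30), so a z-interval for the difference of means applies.

Point estimate: x̄₁ - x̄₂ = 45 - 38 = 7

Standard error: SE = √(s₁²/n₁ + s₂²/n₂)
= √(6²/35 + 10²/35)
= √(1.028571 + 2.857143)
= 1.971222

For 90% confidence, z* = 1.645 (from standard normal table)
Margin of error: E = z* × SE = 1.645 × 1.971222 = 3.2427

Z-interval: (x̄₁ - x̄₂) ± E = 7 ± 3.2427 = (3.7573, 10.2427)

Rounded to 2 decimal places:

(3.76, 10.24)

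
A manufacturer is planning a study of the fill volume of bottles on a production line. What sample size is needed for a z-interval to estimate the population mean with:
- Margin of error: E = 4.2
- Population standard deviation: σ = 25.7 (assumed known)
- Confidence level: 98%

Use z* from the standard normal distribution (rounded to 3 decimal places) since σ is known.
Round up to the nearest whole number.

Using z* since population σ is known (z-interval formula).

For 98% confidence, z* = 2.326 (from standard normal table)

Sample size formula for z-interval: n = (z*σ/E)²

n = (2.326 × 25.7 / 4.2)²
  = (14.232905)²
  = 202.5756

Round up to the nearest whole number: n = 203

203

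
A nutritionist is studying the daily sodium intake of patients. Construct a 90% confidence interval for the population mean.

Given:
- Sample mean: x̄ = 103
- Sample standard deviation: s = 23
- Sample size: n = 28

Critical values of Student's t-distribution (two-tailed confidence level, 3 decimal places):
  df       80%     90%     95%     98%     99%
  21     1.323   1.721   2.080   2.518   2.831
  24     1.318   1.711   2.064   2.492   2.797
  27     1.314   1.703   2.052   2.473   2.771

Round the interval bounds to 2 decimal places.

The population standard deviation σ is unknown (only the sample standard deviation s is given), so use a t-interval with df = n - 1 = 28 - 1 = 27.

For 90% confidence with df = 27, t* = 1.703 (from t-table)

Standard error: SE = s/√n = 23/√28 = 4.346591

Margin of error: E = t* × SE = 1.703 × 4.346591 = 7.4022

T-interval: x̄ ± E = 103 ± 7.4022 = (95.5978, 110.4022)

Rounded to 2 decimal places:

(95.60, 110.40)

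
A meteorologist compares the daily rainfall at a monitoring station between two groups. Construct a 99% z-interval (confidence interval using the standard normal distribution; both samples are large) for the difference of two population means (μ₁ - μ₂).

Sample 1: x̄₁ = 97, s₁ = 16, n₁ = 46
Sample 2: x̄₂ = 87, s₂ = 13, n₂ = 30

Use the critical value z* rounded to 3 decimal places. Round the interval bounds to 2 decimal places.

Both samples are large (n₁ = 46 ≥ 30, n₂ = 30 ≥ 30), so a z-interval for the difference of means applies.

Point estimate: x̄₁ - x̄₂ = 97 - 87 = 10

Standard error: SE = √(s₁²/n₁ + s₂²/n₂)
= √(16²/46 + 13²/30)
= √(5.565217 + 5.633333)
= 3.346424

For 99% confidence, z* = 2.576 (from standard normal table)
Margin of error: E = z* × SE = 2.576 × 3.346424 = 8.6204

Z-interval: (x̄₁ - x̄₂) ± E = 10 ± 8.6204 = (1.3796, 18.6204)

Rounded to 2 decimal places:

(1.38, 18.62)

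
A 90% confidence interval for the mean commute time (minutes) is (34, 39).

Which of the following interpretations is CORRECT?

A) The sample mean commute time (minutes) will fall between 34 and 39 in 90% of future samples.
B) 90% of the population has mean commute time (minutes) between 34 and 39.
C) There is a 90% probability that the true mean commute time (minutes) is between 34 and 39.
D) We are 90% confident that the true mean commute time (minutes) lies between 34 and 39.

A confidence interval represents our confidence in the procedure, not a probability statement about the parameter.

Key concept: If we repeated this sampling process many times and computed a 90% CI each time, about 90% of those intervals would contain the true population parameter.

For this specific interval (34, 39):
- Midpoint (point estimate): 36.5
- Margin of error: 2.5

The correct interpretation is the one stating confidence that the true parameter lies in the interval — option D.

D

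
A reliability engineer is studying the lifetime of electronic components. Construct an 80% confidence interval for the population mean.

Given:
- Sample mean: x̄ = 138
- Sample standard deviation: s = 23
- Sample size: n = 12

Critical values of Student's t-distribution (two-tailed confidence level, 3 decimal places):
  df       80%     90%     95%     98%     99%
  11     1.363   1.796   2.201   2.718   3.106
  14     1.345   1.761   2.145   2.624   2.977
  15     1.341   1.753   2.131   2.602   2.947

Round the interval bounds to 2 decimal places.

The population standard deviation σ is unknown (only the sample standard deviation s is given), so use a t-interval with df = n - 1 = 12 - 1 = 11.

For 80% confidence with df = 11, t* = 1.363 (from t-table)

Standard error: SE = s/√n = 23/√12 = 6.639528

Margin of error: E = t* × SE = 1.363 × 6.639528 = 9.0497

T-interval: x̄ ± E = 138 ± 9.0497 = (128.9503, 147.0497)

Rounded to 2 decimal places:

(128.95, 147.05)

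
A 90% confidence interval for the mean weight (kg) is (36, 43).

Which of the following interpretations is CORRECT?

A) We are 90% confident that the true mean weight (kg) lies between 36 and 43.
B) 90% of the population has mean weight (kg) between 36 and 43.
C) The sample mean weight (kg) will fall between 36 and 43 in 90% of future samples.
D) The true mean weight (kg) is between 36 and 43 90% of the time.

A confidence interval represents our confidence in the procedure, not a probability statement about the parameter.

Key concept: If we repeated this sampling process many times and computed a 90% CI each time, about 90% of those intervals would contain the true population parameter.

For this specific interval (36, 43):
- Midpoint (point estimate): 39.5
- Margin of error: 3.5

The correct interpretation is the one stating confidence that the true parameter lies in the interval — option A.

A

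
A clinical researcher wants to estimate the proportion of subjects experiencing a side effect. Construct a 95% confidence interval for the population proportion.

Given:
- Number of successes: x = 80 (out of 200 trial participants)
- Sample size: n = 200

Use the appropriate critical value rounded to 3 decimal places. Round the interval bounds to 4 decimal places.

Sample proportion: p̂ = 80/200 = 0.400000

Check conditions for normal approximation:
  np̂ = 80 ≥ 10 ✓
  n(1-p̂) = 120 ≥ 10 ✓

The sample is large enough, so use a z-interval (normal approximation) for the proportion.

For 95% confidence, z* = 1.96 (from standard normal table)

Standard error: SE = √(p̂(1-p̂)/n) = √(0.400000×0.600000/200) = 0.03464102

Margin of error: E = z* × SE = 1.96 × 0.03464102 = 0.067896

Z-interval: p̂ ± E = 0.400000 ± 0.067896 = (0.332104, 0.467896)

Rounded to 4 decimal places:

(0.3321, 0.4679)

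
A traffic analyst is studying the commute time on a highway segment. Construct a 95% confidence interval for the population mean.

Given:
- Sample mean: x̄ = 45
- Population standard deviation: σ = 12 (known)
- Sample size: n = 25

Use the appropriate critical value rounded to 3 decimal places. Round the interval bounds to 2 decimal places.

The population standard deviation σ is known, so use a z-interval (standard normal critical value).

For 95% confidence, z* = 1.96 (from standard normal table)

Standard error: SE = σ/√n = 12/√25 = 2.400000

Margin of error: E = z* × SE = 1.96 × 2.400000 = 4.7040

Z-interval: x̄ ± E = 45 ± 4.7040 = (40.2960, 49.7040)

Rounded to 2 decimal places:

(40.30, 49.70)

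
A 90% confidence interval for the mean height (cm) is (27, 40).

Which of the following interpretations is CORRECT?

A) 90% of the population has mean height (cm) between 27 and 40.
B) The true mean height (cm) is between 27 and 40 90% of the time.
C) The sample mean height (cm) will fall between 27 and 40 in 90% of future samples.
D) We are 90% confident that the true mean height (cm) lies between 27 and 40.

A confidence interval represents our confidence in the procedure, not a probability statement about the parameter.

Key concept: If we repeated this sampling process many times and computed a 90% CI each time, about 90% of those intervals would contain the true population parameter.

For this specific interval (27, 40):
- Midpoint (point estimate): 33.5
- Margin of error: 6.5

The correct interpretation is the one stating confidence that the true parameter lies in the interval — option D.

D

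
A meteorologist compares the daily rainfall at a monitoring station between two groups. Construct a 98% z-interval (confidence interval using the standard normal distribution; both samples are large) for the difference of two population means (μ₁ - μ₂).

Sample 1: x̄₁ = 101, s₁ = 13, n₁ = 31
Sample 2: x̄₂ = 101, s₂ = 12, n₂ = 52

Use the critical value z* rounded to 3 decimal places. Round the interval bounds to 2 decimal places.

Both samples are large (n₁ = 31 ≥ 30, n₂ = 52 ≥ 30), so a z-interval for the difference of means applies.

Point estimate: x̄₁ - x̄₂ = 101 - 101 = 0

Standard error: SE = √(s₁²/n₁ + s₂²/n₂)
= √(13²/31 + 12²/52)
= √(5.451613 + 2.769231)
= 2.867201

For 98% confidence, z* = 2.326 (from standard normal table)
Margin of error: E = z* × SE = 2.326 × 2.867201 = 6.6691

Z-interval: (x̄₁ - x̄₂) ± E = 0 ± 6.6691 = (-6.6691, 6.6691)

Rounded to 2 decimal places:

(-6.67, 6.67)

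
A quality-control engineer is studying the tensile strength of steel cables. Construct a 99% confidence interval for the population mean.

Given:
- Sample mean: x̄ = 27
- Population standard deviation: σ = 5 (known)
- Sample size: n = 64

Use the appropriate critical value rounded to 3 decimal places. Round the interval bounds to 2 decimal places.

The population standard deviation σ is known, so use a z-interval (standard normal critical value).

For 99% confidence, z* = 2.576 (from standard normal table)

Standard error: SE = σ/√n = 5/√64 = 0.625000

Margin of error: E = z* × SE = 2.576 × 0.625000 = 1.6100

Z-interval: x̄ ± E = 27 ± 1.6100 = (25.3900, 28.6100)

Rounded to 2 decimal places:

(25.39, 28.61)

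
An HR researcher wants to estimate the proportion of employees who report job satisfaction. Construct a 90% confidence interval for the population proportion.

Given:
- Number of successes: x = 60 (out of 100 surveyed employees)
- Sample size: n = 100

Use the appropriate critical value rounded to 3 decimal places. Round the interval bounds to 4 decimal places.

Sample proportion: p̂ = 60/100 = 0.600000

Check conditions for normal approximation:
  np̂ = 60 ≥ 10 ✓
  n(1-p̂) = 40 ≥ 10 ✓

The sample is large enough, so use a z-interval (normal approximation) for the proportion.

For 90% confidence, z* = 1.645 (from standard normal table)

Standard error: SE = √(p̂(1-p̂)/n) = √(0.600000×0.400000/100) = 0.04898979

Margin of error: E = z* × SE = 1.645 × 0.04898979 = 0.080588

Z-interval: p̂ ± E = 0.600000 ± 0.080588 = (0.519412, 0.680588)

Rounded to 4 decimal places:

(0.5194, 0.6806)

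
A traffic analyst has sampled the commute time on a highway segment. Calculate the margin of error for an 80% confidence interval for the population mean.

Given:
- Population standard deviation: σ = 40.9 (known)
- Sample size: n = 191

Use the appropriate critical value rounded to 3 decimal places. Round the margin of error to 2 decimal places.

The population standard deviation σ is known, so use the z-interval margin of error formula.

For 80% confidence, z* = 1.282 (from standard normal table)

Margin of error formula for z-interval: E = z* × σ/√n

E = 1.282 × 40.9/√191
  = 1.282 × 2.959420
  = 3.7940

Rounded to 2 decimal places:

3.79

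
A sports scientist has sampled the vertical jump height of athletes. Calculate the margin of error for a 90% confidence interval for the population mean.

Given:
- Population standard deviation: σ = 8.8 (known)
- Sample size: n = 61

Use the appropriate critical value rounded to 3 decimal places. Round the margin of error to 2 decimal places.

The population standard deviation σ is known, so use the z-interval margin of error formula.

For 90% confidence, z* = 1.645 (from standard normal table)

Margin of error formula for z-interval: E = z* × σ/√n

E = 1.645 × 8.8/√61
  = 1.645 × 1.126725
  = 1.8535

Rounded to 2 decimal places:

1.85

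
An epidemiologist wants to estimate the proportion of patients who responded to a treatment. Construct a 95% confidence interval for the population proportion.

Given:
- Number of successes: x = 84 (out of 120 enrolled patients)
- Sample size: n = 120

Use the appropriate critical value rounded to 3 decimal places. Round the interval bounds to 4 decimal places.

Sample proportion: p̂ = 84/120 = 0.700000

Check conditions for normal approximation:
  np̂ = 84 ≥ 10 ✓
  n(1-p̂) = 36 ≥ 10 ✓

The sample is large enough, so use a z-interval (normal approximation) for the proportion.

For 95% confidence, z* = 1.96 (from standard normal table)

Standard error: SE = √(p̂(1-p̂)/n) = √(0.700000×0.300000/120) = 0.04183300

Margin of error: E = z* × SE = 1.96 × 0.04183300 = 0.081993

Z-interval: p̂ ± E = 0.700000 ± 0.081993 = (0.618007, 0.781993)

Rounded to 4 decimal places:

(0.6180, 0.7820)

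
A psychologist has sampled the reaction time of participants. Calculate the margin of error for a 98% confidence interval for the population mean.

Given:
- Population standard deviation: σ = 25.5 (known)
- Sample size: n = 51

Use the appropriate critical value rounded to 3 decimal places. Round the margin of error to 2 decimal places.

The population standard deviation σ is known, so use the z-interval margin of error formula.

For 98% confidence, z* = 2.326 (from standard normal table)

Margin of error formula for z-interval: E = z* × σ/√n

E = 2.326 × 25.5/√51
  = 2.326 × 3.570714
  = 8.3055

Rounded to 2 decimal places:

8.31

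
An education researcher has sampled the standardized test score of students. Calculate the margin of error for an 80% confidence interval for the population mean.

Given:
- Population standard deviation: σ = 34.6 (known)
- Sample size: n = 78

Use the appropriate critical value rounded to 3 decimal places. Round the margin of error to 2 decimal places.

The population standard deviation σ is known, so use the z-interval margin of error formula.

For 80% confidence, z* = 1.282 (from standard normal table)

Margin of error formula for z-interval: E = z* × σ/√n

E = 1.282 × 34.6/√78
  = 1.282 × 3.917679
  = 5.0225

Rounded to 2 decimal places:

5.02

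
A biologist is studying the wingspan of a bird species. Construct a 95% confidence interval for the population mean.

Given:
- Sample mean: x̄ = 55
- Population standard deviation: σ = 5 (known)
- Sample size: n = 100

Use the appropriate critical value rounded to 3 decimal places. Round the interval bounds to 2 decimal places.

The population standard deviation σ is known, so use a z-interval (standard normal critical value).

For 95% confidence, z* = 1.96 (from standard normal table)

Standard error: SE = σ/√n = 5/√100 = 0.500000

Margin of error: E = z* × SE = 1.96 × 0.500000 = 0.9800

Z-interval: x̄ ± E = 55 ± 0.9800 = (54.0200, 55.9800)

Rounded to 2 decimal places:

(54.02, 55.98)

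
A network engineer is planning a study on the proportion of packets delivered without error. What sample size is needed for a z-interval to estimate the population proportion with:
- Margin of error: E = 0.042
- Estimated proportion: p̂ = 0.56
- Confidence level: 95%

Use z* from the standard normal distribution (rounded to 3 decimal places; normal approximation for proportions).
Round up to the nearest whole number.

Using z* for proportion z-interval (normal approximation).

For 95% confidence, z* = 1.96 (from standard normal table)

Sample size formula for proportion z-interval: n = z*²p̂(1-p̂)/E²

n = 1.96² × 0.56 × 0.44 / 0.042²
  = 3.8416 × 0.2464 / 0.001764
  = 536.6044

Round up to the nearest whole number: n = 537

537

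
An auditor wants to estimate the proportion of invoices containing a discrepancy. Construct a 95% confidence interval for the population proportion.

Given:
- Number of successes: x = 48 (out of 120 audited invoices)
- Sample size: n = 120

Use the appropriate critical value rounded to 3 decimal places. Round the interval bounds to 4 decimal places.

Sample proportion: p̂ = 48/120 = 0.400000

Check conditions for normal approximation:
  np̂ = 48 ≥ 10 ✓
  n(1-p̂) = 72 ≥ 10 ✓

The sample is large enough, so use a z-interval (normal approximation) for the proportion.

For 95% confidence, z* = 1.96 (from standard normal table)

Standard error: SE = √(p̂(1-p̂)/n) = √(0.400000×0.600000/120) = 0.04472136

Margin of error: E = z* × SE = 1.96 × 0.04472136 = 0.087654

Z-interval: p̂ ± E = 0.400000 ± 0.087654 = (0.312346, 0.487654)

Rounded to 4 decimal places:

(0.3123, 0.4877)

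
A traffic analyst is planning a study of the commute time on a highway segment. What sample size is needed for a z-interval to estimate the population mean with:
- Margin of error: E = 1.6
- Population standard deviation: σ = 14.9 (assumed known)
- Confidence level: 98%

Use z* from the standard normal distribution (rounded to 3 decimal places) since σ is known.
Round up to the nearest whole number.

Using z* since population σ is known (z-interval formula).

For 98% confidence, z* = 2.326 (from standard normal table)

Sample size formula for z-interval: n = (z*σ/E)²

n = (2.326 × 14.9 / 1.6)²
  = (21.660875)²
  = 469.1935

Round up to the nearest whole number: n = 470

470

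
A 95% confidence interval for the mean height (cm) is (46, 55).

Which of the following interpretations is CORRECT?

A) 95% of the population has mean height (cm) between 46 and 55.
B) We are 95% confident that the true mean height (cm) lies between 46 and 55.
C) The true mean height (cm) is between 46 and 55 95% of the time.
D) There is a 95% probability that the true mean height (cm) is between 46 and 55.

A confidence interval represents our confidence in the procedure, not a probability statement about the parameter.

Key concept: If we repeated this sampling process many times and computed a 95% CI each time, about 95% of those intervals would contain the true population parameter.

For this specific interval (46, 55):
- Midpoint (point estimate): 50.5
- Margin of error: 4.5

The correct interpretation is the one stating confidence that the true parameter lies in the interval — option B.

B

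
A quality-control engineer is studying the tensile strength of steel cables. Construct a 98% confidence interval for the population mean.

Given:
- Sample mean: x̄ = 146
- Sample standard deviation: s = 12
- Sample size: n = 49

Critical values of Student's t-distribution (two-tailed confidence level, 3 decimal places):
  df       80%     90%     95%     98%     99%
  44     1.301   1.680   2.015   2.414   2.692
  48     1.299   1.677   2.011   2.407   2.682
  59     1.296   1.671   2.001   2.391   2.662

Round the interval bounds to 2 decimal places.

The population standard deviation σ is unknown (only the sample standard deviation s is given), so use a t-interval with df = n - 1 = 49 - 1 = 48.

For 98% confidence with df = 48, t* = 2.407 (from t-table)

Standard error: SE = s/√n = 12/√49 = 1.714286

Margin of error: E = t* × SE = 2.407 × 1.714286 = 4.1263

T-interval: x̄ ± E = 146 ± 4.1263 = (141.8737, 150.1263)

Rounded to 2 decimal places:

(141.87, 150.13)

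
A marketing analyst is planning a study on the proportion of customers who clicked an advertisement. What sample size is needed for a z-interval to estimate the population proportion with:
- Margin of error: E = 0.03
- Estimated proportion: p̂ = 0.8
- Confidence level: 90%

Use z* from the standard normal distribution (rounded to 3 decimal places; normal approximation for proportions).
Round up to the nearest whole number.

Using z* for proportion z-interval (normal approximation).

For 90% confidence, z* = 1.645 (from standard normal table)

Sample size formula for proportion z-interval: n = z*²p̂(1-p̂)/E²

n = 1.645² × 0.8 × 0.2 / 0.03²
  = 2.706025 × 0.16 / 0.0009
  = 481.0711

Round up to the nearest whole number: n = 482

482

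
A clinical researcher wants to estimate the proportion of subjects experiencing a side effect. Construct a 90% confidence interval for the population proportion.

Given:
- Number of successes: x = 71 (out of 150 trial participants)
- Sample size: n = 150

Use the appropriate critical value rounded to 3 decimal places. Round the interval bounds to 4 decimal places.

Sample proportion: p̂ = 71/150 = 0.473333

Check conditions for normal approximation:
  np̂ = 71 ≥ 10 ✓
  n(1-p̂) = 79 ≥ 10 ✓

The sample is large enough, so use a z-interval (normal approximation) for the proportion.

For 90% confidence, z* = 1.645 (from standard normal table)

Standard error: SE = √(p̂(1-p̂)/n) = √(0.473333×0.526667/150) = 0.04076673

Margin of error: E = z* × SE = 1.645 × 0.04076673 = 0.067061

Z-interval: p̂ ± E = 0.473333 ± 0.067061 = (0.406272, 0.540395)

Rounded to 4 decimal places:

(0.4063, 0.5404)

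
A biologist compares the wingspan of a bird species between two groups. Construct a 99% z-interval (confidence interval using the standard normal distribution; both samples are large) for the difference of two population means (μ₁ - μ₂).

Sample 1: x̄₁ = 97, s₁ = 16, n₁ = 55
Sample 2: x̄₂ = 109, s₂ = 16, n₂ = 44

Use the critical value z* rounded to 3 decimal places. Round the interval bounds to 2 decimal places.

Both samples are large (n₁ = 55 ≥ 30, n₂ = 44 ≥ 30), so a z-interval for the difference of means applies.

Point estimate: x̄₁ - x̄₂ = 97 - 109 = -12

Standard error: SE = √(s₁²/n₁ + s₂²/n₂)
= √(16²/55 + 16²/44)
= √(4.654545 + 5.818182)
= 3.236159

For 99% confidence, z* = 2.576 (from standard normal table)
Margin of error: E = z* × SE = 2.576 × 3.236159 = 8.3363

Z-interval: (x̄₁ - x̄₂) ± E = -12 ± 8.3363 = (-20.3363, -3.6637)

Rounded to 2 decimal places:

(-20.34, -3.66)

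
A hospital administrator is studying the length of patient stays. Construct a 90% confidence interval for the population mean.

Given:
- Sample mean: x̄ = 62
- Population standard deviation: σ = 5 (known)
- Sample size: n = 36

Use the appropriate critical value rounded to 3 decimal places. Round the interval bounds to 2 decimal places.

The population standard deviation σ is known, so use a z-interval (standard normal critical value).

For 90% confidence, z* = 1.645 (from standard normal table)

Standard error: SE = σ/√n = 5/√36 = 0.833333

Margin of error: E = z* × SE = 1.645 × 0.833333 = 1.3708

Z-interval: x̄ ± E = 62 ± 1.3708 = (60.6292, 63.3708)

Rounded to 2 decimal places:

(60.63, 63.37)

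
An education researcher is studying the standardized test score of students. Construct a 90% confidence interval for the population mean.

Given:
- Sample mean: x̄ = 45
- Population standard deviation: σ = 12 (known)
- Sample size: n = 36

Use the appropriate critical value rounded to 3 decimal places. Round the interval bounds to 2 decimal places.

The population standard deviation σ is known, so use a z-interval (standard normal critical value).

For 90% confidence, z* = 1.645 (from standard normal table)

Standard error: SE = σ/√n = 12/√36 = 2.000000

Margin of error: E = z* × SE = 1.645 × 2.000000 = 3.2900

Z-interval: x̄ ± E = 45 ± 3.2900 = (41.7100, 48.2900)

Rounded to 2 decimal places:

(41.71, 48.29)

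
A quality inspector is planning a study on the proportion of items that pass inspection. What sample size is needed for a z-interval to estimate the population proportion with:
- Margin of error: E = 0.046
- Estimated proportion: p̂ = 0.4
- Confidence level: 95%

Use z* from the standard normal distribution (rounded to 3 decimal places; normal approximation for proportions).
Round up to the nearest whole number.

Using z* for proportion z-interval (normal approximation).

For 95% confidence, z* = 1.96 (from standard normal table)

Sample size formula for proportion z-interval: n = z*²p̂(1-p̂)/E²

n = 1.96² × 0.4 × 0.6 / 0.046²
  = 3.8416 × 0.24 / 0.002116
  = 435.7202

Round up to the nearest whole number: n = 436

436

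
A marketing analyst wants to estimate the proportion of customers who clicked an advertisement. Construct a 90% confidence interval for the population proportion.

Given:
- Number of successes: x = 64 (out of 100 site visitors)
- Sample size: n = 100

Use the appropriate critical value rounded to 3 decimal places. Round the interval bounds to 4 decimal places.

Sample proportion: p̂ = 64/100 = 0.640000

Check conditions for normal approximation:
  np̂ = 64 ≥ 10 ✓
  n(1-p̂) = 36 ≥ 10 ✓

The sample is large enough, so use a z-interval (normal approximation) for the proportion.

For 90% confidence, z* = 1.645 (from standard normal table)

Standard error: SE = √(p̂(1-p̂)/n) = √(0.640000×0.360000/100) = 0.04800000

Margin of error: E = z* × SE = 1.645 × 0.04800000 = 0.078960

Z-interval: p̂ ± E = 0.640000 ± 0.078960 = (0.561040, 0.718960)

Rounded to 4 decimal places:

(0.5610, 0.7190)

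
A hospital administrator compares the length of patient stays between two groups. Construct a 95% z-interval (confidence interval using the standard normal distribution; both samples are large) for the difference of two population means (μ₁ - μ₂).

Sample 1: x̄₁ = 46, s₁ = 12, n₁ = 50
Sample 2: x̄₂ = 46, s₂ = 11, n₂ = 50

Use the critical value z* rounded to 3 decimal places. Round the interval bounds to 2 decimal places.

Both samples are large (n₁ = 50 ≥ 30, n₂ = 50 ≥ 30), so a z-interval for the difference of means applies.

Point estimate: x̄₁ - x̄₂ = 46 - 46 = 0

Standard error: SE = √(s₁²/n₁ + s₂²/n₂)
= √(12²/50 + 11²/50)
= √(2.880000 + 2.420000)
= 2.302173

For 95% confidence, z* = 1.96 (from standard normal table)
Margin of error: E = z* × SE = 1.96 × 2.302173 = 4.5123

Z-interval: (x̄₁ - x̄₂) ± E = 0 ± 4.5123 = (-4.5123, 4.5123)

Rounded to 2 decimal places:

(-4.51, 4.51)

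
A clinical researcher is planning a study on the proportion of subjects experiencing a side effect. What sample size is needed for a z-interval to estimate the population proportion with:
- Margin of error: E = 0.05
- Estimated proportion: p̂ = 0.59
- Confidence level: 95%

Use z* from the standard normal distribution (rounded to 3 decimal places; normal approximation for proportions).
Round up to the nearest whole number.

Using z* for proportion z-interval (normal approximation).

For 95% confidence, z* = 1.96 (from standard normal table)

Sample size formula for proportion z-interval: n = z*²p̂(1-p̂)/E²

n = 1.96² × 0.59 × 0.41 / 0.05²
  = 3.8416 × 0.2419 / 0.0025
  = 371.7132

Round up to the nearest whole number: n = 372

372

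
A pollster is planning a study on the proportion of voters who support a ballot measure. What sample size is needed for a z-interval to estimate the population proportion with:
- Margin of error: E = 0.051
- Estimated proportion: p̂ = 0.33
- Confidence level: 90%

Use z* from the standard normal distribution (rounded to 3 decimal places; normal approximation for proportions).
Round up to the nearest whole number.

Using z* for proportion z-interval (normal approximation).

For 90% confidence, z* = 1.645 (from standard normal table)

Sample size formula for proportion z-interval: n = z*²p̂(1-p̂)/E²

n = 1.645² × 0.33 × 0.67 / 0.051²
  = 2.706025 × 0.2211 / 0.002601
  = 230.0277

Round up to the nearest whole number: n = 231

231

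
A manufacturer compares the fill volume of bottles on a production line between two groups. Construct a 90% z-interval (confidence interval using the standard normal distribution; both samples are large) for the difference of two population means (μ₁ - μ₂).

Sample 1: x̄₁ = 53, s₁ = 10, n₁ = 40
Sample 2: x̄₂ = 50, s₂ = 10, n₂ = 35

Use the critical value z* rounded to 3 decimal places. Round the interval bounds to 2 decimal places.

Both samples are large (n₁ = 40 ≥ 30, n₂ = 35 ≥ 30), so a z-interval for the difference of means applies.

Point estimate: x̄₁ - x̄₂ = 53 - 50 = 3

Standard error: SE = √(s₁²/n₁ + s₂²/n₂)
= √(10²/40 + 10²/35)
= √(2.500000 + 2.857143)
= 2.314550

For 90% confidence, z* = 1.645 (from standard normal table)
Margin of error: E = z* × SE = 1.645 × 2.314550 = 3.8074

Z-interval: (x̄₁ - x̄₂) ± E = 3 ± 3.8074 = (-0.8074, 6.8074)

Rounded to 2 decimal places:

(-0.81, 6.81)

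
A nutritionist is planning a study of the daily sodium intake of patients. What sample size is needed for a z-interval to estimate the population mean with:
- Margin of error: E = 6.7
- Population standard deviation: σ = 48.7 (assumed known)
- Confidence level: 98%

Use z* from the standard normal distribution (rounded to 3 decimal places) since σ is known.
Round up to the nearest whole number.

Using z* since population σ is known (z-interval formula).

For 98% confidence, z* = 2.326 (from standard normal table)

Sample size formula for z-interval: n = (z*σ/E)²

n = (2.326 × 48.7 / 6.7)²
  = (16.906896)²
  = 285.8431

Round up to the nearest whole number: n = 286

286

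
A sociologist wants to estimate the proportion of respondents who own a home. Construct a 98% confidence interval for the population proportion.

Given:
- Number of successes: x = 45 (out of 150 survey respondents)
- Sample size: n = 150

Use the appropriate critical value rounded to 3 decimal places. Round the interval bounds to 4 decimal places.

Sample proportion: p̂ = 45/150 = 0.300000

Check conditions for normal approximation:
  np̂ = 45 ≥ 10 ✓
  n(1-p̂) = 105 ≥ 10 ✓

The sample is large enough, so use a z-interval (normal approximation) for the proportion.

For 98% confidence, z* = 2.326 (from standard normal table)

Standard error: SE = √(p̂(1-p̂)/n) = √(0.300000×0.700000/150) = 0.03741657

Margin of error: E = z* × SE = 2.326 × 0.03741657 = 0.087031

Z-interval: p̂ ± E = 0.300000 ± 0.087031 = (0.212969, 0.387031)

Rounded to 4 decimal places:

(0.2130, 0.3870)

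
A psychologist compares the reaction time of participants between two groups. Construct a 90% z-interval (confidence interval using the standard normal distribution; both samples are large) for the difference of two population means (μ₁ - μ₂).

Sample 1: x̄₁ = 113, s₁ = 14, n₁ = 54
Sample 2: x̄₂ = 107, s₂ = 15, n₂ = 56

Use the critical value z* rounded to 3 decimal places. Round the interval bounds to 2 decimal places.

Both samples are large (n₁ = 54 ≥ 30, n₂ = 56 ≥ 30), so a z-interval for the difference of means applies.

Point estimate: x̄₁ - x̄₂ = 113 - 107 = 6

Standard error: SE = √(s₁²/n₁ + s₂²/n₂)
= √(14²/54 + 15²/56)
= √(3.629630 + 4.017857)
= 2.765409

For 90% confidence, z* = 1.645 (from standard normal table)
Margin of error: E = z* × SE = 1.645 × 2.765409 = 4.5491

Z-interval: (x̄₁ - x̄₂) ± E = 6 ± 4.5491 = (1.4509, 10.5491)

Rounded to 2 decimal places:

(1.45, 10.55)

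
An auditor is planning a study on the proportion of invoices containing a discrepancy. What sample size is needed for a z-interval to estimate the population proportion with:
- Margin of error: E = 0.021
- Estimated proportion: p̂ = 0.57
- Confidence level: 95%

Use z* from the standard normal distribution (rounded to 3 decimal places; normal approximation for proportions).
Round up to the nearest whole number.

Using z* for proportion z-interval (normal approximation).

For 95% confidence, z* = 1.96 (from standard normal table)

Sample size formula for proportion z-interval: n = z*²p̂(1-p̂)/E²

n = 1.96² × 0.57 × 0.43 / 0.021²
  = 3.8416 × 0.2451 / 0.000441
  = 2135.0933

Round up to the nearest whole number: n = 2136

2136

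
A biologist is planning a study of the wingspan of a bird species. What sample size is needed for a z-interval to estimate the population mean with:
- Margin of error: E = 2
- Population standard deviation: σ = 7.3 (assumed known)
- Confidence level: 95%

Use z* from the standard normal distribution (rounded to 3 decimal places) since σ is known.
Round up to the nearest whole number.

Using z* since population σ is known (z-interval formula).

For 95% confidence, z* = 1.96 (from standard normal table)

Sample size formula for z-interval: n = (z*σ/E)²

n = (1.96 × 7.3 / 2)²
  = (7.154000)²
  = 51.1797

Round up to the nearest whole number: n = 52

52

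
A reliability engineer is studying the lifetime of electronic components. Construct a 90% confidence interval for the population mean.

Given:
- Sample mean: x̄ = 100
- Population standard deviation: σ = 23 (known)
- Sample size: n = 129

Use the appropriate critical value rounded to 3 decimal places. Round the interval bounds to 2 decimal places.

The population standard deviation σ is known, so use a z-interval (standard normal critical value).

For 90% confidence, z* = 1.645 (from standard normal table)

Standard error: SE = σ/√n = 23/√129 = 2.025037

Margin of error: E = z* × SE = 1.645 × 2.025037 = 3.3312

Z-interval: x̄ ± E = 100 ± 3.3312 = (96.6688, 103.3312)

Rounded to 2 decimal places:

(96.67, 103.33)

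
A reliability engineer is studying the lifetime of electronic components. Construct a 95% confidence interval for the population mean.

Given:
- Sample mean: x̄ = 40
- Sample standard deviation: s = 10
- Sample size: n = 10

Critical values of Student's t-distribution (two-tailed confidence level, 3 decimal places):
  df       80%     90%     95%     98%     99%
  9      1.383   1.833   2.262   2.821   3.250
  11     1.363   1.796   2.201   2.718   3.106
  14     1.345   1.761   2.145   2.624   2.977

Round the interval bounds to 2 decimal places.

The population standard deviation σ is unknown (only the sample standard deviation s is given), so use a t-interval with df = n - 1 = 10 - 1 = 9.

For 95% confidence with df = 9, t* = 2.262 (from t-table)

Standard error: SE = s/√n = 10/√10 = 3.162278

Margin of error: E = t* × SE = 2.262 × 3.162278 = 7.1531

T-interval: x̄ ± E = 40 ± 7.1531 = (32.8469, 47.1531)

Rounded to 2 decimal places:

(32.85, 47.15)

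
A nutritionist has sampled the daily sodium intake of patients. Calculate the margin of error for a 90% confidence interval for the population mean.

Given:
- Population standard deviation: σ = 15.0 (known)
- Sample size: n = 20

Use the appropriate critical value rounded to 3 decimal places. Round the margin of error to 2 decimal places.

The population standard deviation σ is known, so use the z-interval margin of error formula.

For 90% confidence, z* = 1.645 (from standard normal table)

Margin of error formula for z-interval: E = z* × σ/√n

E = 1.645 × 15.0/√20
  = 1.645 × 3.354102
  = 5.5175

Rounded to 2 decimal places:

5.52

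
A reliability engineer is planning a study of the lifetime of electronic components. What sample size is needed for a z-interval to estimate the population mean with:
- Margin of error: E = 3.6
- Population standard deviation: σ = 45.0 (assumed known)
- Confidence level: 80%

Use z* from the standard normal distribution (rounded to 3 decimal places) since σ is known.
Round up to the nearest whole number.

Using z* since population σ is known (z-interval formula).

For 80% confidence, z* = 1.282 (from standard normal table)

Sample size formula for z-interval: n = (z*σ/E)²

n = (1.282 × 45.0 / 3.6)²
  = (16.025000)²
  = 256.8006

Round up to the nearest whole number: n = 257

257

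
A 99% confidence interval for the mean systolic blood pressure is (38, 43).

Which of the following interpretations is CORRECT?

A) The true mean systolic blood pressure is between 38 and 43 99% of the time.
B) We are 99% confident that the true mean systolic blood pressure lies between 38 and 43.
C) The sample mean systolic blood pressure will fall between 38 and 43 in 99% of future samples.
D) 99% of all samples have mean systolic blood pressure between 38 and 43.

A confidence interval represents our confidence in the procedure, not a probability statement about the parameter.

Key concept: If we repeated this sampling process many times and computed a 99% CI each time, about 99% of those intervals would contain the true population parameter.

For this specific interval (38, 43):
- Midpoint (point estimate): 40.5
- Margin of error: 2.5

The correct interpretation is the one stating confidence that the true parameter lies in the interval — option B.

B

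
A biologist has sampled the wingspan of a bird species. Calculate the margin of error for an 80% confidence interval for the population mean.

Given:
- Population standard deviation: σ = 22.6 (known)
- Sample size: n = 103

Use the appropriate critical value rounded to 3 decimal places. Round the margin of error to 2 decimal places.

The population standard deviation σ is known, so use the z-interval margin of error formula.

For 80% confidence, z* = 1.282 (from standard normal table)

Margin of error formula for z-interval: E = z* × σ/√n

E = 1.282 × 22.6/√103
  = 1.282 × 2.226844
  = 2.8548

Rounded to 2 decimal places:

2.85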